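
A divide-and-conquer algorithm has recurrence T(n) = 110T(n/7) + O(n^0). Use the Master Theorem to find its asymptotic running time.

Master Theorem for T(n) = 110T(n/7) + O(n^0):

a = 110, b = 7, c = 0
log_b(a) = log_7(110) = 2.4156

Case 1: c = 0 < log_7(110) = 2.4156
T(n) = O(n^(log_7 110))

For T(n) = 110T(n/7) + O(n^0): log_7(110) = 2.4156. This is Case 1 of the Master Theorem (c < log_b(a), work dominated by leaves), giving O(n^(log_7 110)).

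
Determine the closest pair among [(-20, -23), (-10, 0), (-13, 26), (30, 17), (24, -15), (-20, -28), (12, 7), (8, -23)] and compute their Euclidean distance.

Computing all pairwise distances among 8 points:

d((-20, -23), (-10, 0)) = 25.0799
d((-20, -23), (-13, 26)) = 49.4975
d((-20, -23), (30, 17)) = 64.0312
d((-20, -23), (24, -15)) = 44.7214
d((-20, -23), (-20, -28)) = 5.0 <-- minimum
d((-20, -23), (12, 7)) = 43.8634
d((-20, -23), (8, -23)) = 28.0
d((-10, 0), (-13, 26)) = 26.1725
d((-10, 0), (30, 17)) = 43.4626
d((-10, 0), (24, -15)) = 37.1618
d((-10, 0), (-20, -28)) = 29.7321
d((-10, 0), (12, 7)) = 23.0868
d((-10, 0), (8, -23)) = 29.2062
d((-13, 26), (30, 17)) = 43.9318
d((-13, 26), (24, -15)) = 55.2268
d((-13, 26), (-20, -28)) = 54.4518
d((-13, 26), (12, 7)) = 31.4006
d((-13, 26), (8, -23)) = 53.3104
d((30, 17), (24, -15)) = 32.5576
d((30, 17), (-20, -28)) = 67.2681
d((30, 17), (12, 7)) = 20.5913
d((30, 17), (8, -23)) = 45.6508
d((24, -15), (-20, -28)) = 45.8803
d((24, -15), (12, 7)) = 25.0599
d((24, -15), (8, -23)) = 17.8885
d((-20, -28), (12, 7)) = 47.4236
d((-20, -28), (8, -23)) = 28.4429
d((12, 7), (8, -23)) = 30.2655

Closest pair: (-20, -23) and (-20, -28) with distance 5.0

The closest pair is (-20, -23) and (-20, -28) with Euclidean distance 5.0. For 8 points, brute-force pairwise comparison is shown above. For large n, the divide-and-conquer algorithm (sort by x, recurse on halves, check the dividing strip) achieves O(n log n).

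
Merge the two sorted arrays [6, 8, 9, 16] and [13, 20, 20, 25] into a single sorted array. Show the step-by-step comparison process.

Merging process:

Compare 6 vs 13: take 6 from left. Merged: [6]
Compare 8 vs 13: take 8 from left. Merged: [6, 8]
Compare 9 vs 13: take 9 from left. Merged: [6, 8, 9]
Compare 16 vs 13: take 13 from right. Merged: [6, 8, 9, 13]
Compare 16 vs 20: take 16 from left. Merged: [6, 8, 9, 13, 16]
Append remaining from right: [20, 20, 25]. Merged: [6, 8, 9, 13, 16, 20, 20, 25]

Final merged array: [6, 8, 9, 13, 16, 20, 20, 25]
Total comparisons: 5

The merged array is [6, 8, 9, 13, 16, 20, 20, 25], requiring 5 comparisons. The merge step runs in O(n) time where n is the total number of elements.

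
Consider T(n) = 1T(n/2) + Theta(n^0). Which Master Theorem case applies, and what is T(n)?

Master Theorem for T(n) = 1T(n/2) + O(n^0):

a = 1, b = 2, c = 0
log_b(a) = log_2(1) = 0.0000

Case 2: c = 0 = log_2(1) = 0.0000
T(n) = O(n^0 log n) = O(log n)

For T(n) = 1T(n/2) + O(n^0): log_2(1) = 0.0000. This is Case 2 of the Master Theorem (c = log_b(a), equal work at all levels), giving O(log n).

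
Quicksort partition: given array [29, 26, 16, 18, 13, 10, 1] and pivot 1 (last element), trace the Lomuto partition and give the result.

Lomuto partition with pivot = 1:

Initial array: [29, 26, 16, 18, 13, 10, 1]

arr[0]=29 > 1: no swap
arr[1]=26 > 1: no swap
arr[2]=16 > 1: no swap
arr[3]=18 > 1: no swap
arr[4]=13 > 1: no swap
arr[5]=10 > 1: no swap

Place pivot at position 0: [1, 26, 16, 18, 13, 10, 29]
Pivot position: 0

After partitioning with pivot 1, the array becomes [1, 26, 16, 18, 13, 10, 29]. The pivot is placed at index 0. All elements to the left of the pivot are <= 1, and all elements to the right are > 1.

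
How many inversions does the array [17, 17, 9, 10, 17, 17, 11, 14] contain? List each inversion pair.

Finding inversions in [17, 17, 9, 10, 17, 17, 11, 14]:

(0, 2): arr[0]=17 > arr[2]=9
(0, 3): arr[0]=17 > arr[3]=10
(0, 6): arr[0]=17 > arr[6]=11
(0, 7): arr[0]=17 > arr[7]=14
(1, 2): arr[1]=17 > arr[2]=9
(1, 3): arr[1]=17 > arr[3]=10
(1, 6): arr[1]=17 > arr[6]=11
(1, 7): arr[1]=17 > arr[7]=14
(4, 6): arr[4]=17 > arr[6]=11
(4, 7): arr[4]=17 > arr[7]=14
(5, 6): arr[5]=17 > arr[6]=11
(5, 7): arr[5]=17 > arr[7]=14

Total inversions: 12

The array has 12 inversion(s): (0,2), (0,3), (0,6), (0,7), (1,2), (1,3), (1,6), (1,7), (4,6), (4,7), (5,6), (5,7). Each pair (i,j) satisfies i < j and arr[i] > arr[j].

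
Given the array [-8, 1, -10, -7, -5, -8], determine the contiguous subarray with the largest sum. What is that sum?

Using Kadane's algorithm on [-8, 1, -10, -7, -5, -8]:

Scanning through the array:
Position 1 (value 1): max_ending_here = 1, max_so_far = 1
Position 2 (value -10): max_ending_here = -9, max_so_far = 1
Position 3 (value -7): max_ending_here = -7, max_so_far = 1
Position 4 (value -5): max_ending_here = -5, max_so_far = 1
Position 5 (value -8): max_ending_here = -8, max_so_far = 1

Maximum subarray: [1]
Maximum sum: 1

The maximum subarray is [1] with sum 1. This subarray runs from index 1 to index 1.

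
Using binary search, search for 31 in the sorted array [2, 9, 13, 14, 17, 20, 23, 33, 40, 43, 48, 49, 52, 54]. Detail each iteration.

Binary search for 31 in [2, 9, 13, 14, 17, 20, 23, 33, 40, 43, 48, 49, 52, 54]:

lo=0, hi=13, mid=6, arr[mid]=23 -> 23 < 31, search right half
lo=7, hi=13, mid=10, arr[mid]=48 -> 48 > 31, search left half
lo=7, hi=9, mid=8, arr[mid]=40 -> 40 > 31, search left half
lo=7, hi=7, mid=7, arr[mid]=33 -> 33 > 31, search left half
lo=7 > hi=6, target 31 not found

Binary search determines that 31 is not in the array after 4 comparisons. The search space was exhausted without finding the target.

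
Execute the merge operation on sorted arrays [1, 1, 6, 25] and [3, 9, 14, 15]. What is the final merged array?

Merging process:

Compare 1 vs 3: take 1 from left. Merged: [1]
Compare 1 vs 3: take 1 from left. Merged: [1, 1]
Compare 6 vs 3: take 3 from right. Merged: [1, 1, 3]
Compare 6 vs 9: take 6 from left. Merged: [1, 1, 3, 6]
Compare 25 vs 9: take 9 from right. Merged: [1, 1, 3, 6, 9]
Compare 25 vs 14: take 14 from right. Merged: [1, 1, 3, 6, 9, 14]
Compare 25 vs 15: take 15 from right. Merged: [1, 1, 3, 6, 9, 14, 15]
Append remaining from left: [25]. Merged: [1, 1, 3, 6, 9, 14, 15, 25]

Final merged array: [1, 1, 3, 6, 9, 14, 15, 25]
Total comparisons: 7

The merged array is [1, 1, 3, 6, 9, 14, 15, 25], requiring 7 comparisons. The merge step runs in O(n) time where n is the total number of elements.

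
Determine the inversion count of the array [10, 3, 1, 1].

Finding inversions in [10, 3, 1, 1]:

(0, 1): arr[0]=10 > arr[1]=3
(0, 2): arr[0]=10 > arr[2]=1
(0, 3): arr[0]=10 > arr[3]=1
(1, 2): arr[1]=3 > arr[2]=1
(1, 3): arr[1]=3 > arr[3]=1

Total inversions: 5

The array has 5 inversion(s): (0,1), (0,2), (0,3), (1,2), (1,3). Each pair (i,j) satisfies i < j and arr[i] > arr[j].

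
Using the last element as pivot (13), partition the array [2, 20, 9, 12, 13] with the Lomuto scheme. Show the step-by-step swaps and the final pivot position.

Lomuto partition with pivot = 13:

Initial array: [2, 20, 9, 12, 13]

arr[0]=2 <= 13: swap with position 0, array becomes [2, 20, 9, 12, 13]
arr[1]=20 > 13: no swap
arr[2]=9 <= 13: swap with position 1, array becomes [2, 9, 20, 12, 13]
arr[3]=12 <= 13: swap with position 2, array becomes [2, 9, 12, 20, 13]

Place pivot at position 3: [2, 9, 12, 13, 20]
Pivot position: 3

After partitioning with pivot 13, the array becomes [2, 9, 12, 13, 20]. The pivot is placed at index 3. All elements to the left of the pivot are <= 13, and all elements to the right are > 13.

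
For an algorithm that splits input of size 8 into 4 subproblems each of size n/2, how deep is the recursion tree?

For divide and conquer with division factor 2:

Problem sizes at each level:
Level 0: 8
Level 1: 4
Level 2: 2
Level 3: 1

The root is level 0 and the size-1 base case is level 3 (the tree spans levels 0 through 3, i.e. 4 levels counting the root), so the depth is the number of divisions: log_2(8) = 3

The recursion tree depth is log_2(8) = 3. At each level, the problem size is divided by 2, so it takes 3 divisions to reduce to a base case of size 1. The algorithm makes 4 recursive calls at each level.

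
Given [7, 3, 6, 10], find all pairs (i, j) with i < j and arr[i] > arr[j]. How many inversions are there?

Finding inversions in [7, 3, 6, 10]:

(0, 1): arr[0]=7 > arr[1]=3
(0, 2): arr[0]=7 > arr[2]=6

Total inversions: 2

The array has 2 inversion(s): (0,1), (0,2). Each pair (i,j) satisfies i < j and arr[i] > arr[j].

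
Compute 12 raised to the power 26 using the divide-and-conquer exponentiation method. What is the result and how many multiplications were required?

Computing 12^26 by squaring (build up from 12^1; each line after the first costs one multiplication):

12^1 = 12
12^2 = (12^1)^2 = 12^2 = 144
12^3 = 12 * 12^2 = 12 * 144 = 1728
12^6 = (12^3)^2 = 1728^2 = 2985984
12^12 = (12^6)^2 = 2985984^2 = 8916100448256
12^13 = 12 * 12^12 = 12 * 8916100448256 = 106993205379072
12^26 = (12^13)^2 = 106993205379072^2 = 11447545997288281555215581184

Result: 11447545997288281555215581184
Multiplications needed: 6 (6 lines after 12^1)

12^26 = 11447545997288281555215581184. Using exponentiation by squaring, this requires 6 multiplications. The key idea: if the exponent is even, square the half-power; if odd, multiply by the base once.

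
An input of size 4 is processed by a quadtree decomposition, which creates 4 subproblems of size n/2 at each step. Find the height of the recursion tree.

For divide and conquer with division factor 2:

Problem sizes at each level:
Level 0: 4
Level 1: 2
Level 2: 1

The root is level 0 and the size-1 base case is level 2 (the tree spans levels 0 through 2, i.e. 3 levels counting the root), so the depth is the number of divisions: log_2(4) = 2

The recursion tree depth is log_2(4) = 2. At each level, the problem size is divided by 2, so it takes 2 divisions to reduce to a base case of size 1. The algorithm makes 4 recursive calls at each level.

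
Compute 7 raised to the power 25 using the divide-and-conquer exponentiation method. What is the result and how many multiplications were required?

Computing 7^25 by squaring (build up from 7^1; each line after the first costs one multiplication):

7^1 = 7
7^2 = (7^1)^2 = 7^2 = 49
7^3 = 7 * 7^2 = 7 * 49 = 343
7^6 = (7^3)^2 = 343^2 = 117649
7^12 = (7^6)^2 = 117649^2 = 13841287201
7^24 = (7^12)^2 = 13841287201^2 = 191581231380566414401
7^25 = 7 * 7^24 = 7 * 191581231380566414401 = 1341068619663964900807

Result: 1341068619663964900807
Multiplications needed: 6 (6 lines after 7^1)

7^25 = 1341068619663964900807. Using exponentiation by squaring, this requires 6 multiplications. The key idea: if the exponent is even, square the half-power; if odd, multiply by the base once.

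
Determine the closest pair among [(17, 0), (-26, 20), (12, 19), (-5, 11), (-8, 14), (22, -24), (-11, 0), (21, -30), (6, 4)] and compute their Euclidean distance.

Computing all pairwise distances among 9 points:

d((17, 0), (-26, 20)) = 47.4236
d((17, 0), (12, 19)) = 19.6469
d((17, 0), (-5, 11)) = 24.5967
d((17, 0), (-8, 14)) = 28.6531
d((17, 0), (22, -24)) = 24.5153
d((17, 0), (-11, 0)) = 28.0
d((17, 0), (21, -30)) = 30.2655
d((17, 0), (6, 4)) = 11.7047
d((-26, 20), (12, 19)) = 38.0132
d((-26, 20), (-5, 11)) = 22.8473
d((-26, 20), (-8, 14)) = 18.9737
d((-26, 20), (22, -24)) = 65.1153
d((-26, 20), (-11, 0)) = 25.0
d((-26, 20), (21, -30)) = 68.6222
d((-26, 20), (6, 4)) = 35.7771
d((12, 19), (-5, 11)) = 18.7883
d((12, 19), (-8, 14)) = 20.6155
d((12, 19), (22, -24)) = 44.1475
d((12, 19), (-11, 0)) = 29.8329
d((12, 19), (21, -30)) = 49.8197
d((12, 19), (6, 4)) = 16.1555
d((-5, 11), (-8, 14)) = 4.2426 <-- minimum
d((-5, 11), (22, -24)) = 44.2041
d((-5, 11), (-11, 0)) = 12.53
d((-5, 11), (21, -30)) = 48.5489
d((-5, 11), (6, 4)) = 13.0384
d((-8, 14), (22, -24)) = 48.4149
d((-8, 14), (-11, 0)) = 14.3178
d((-8, 14), (21, -30)) = 52.6972
d((-8, 14), (6, 4)) = 17.2047
d((22, -24), (-11, 0)) = 40.8044
d((22, -24), (21, -30)) = 6.0828
d((22, -24), (6, 4)) = 32.249
d((-11, 0), (21, -30)) = 43.8634
d((-11, 0), (6, 4)) = 17.4642
d((21, -30), (6, 4)) = 37.1618

Closest pair: (-5, 11) and (-8, 14) with distance 4.2426

The closest pair is (-5, 11) and (-8, 14) with Euclidean distance 4.2426. For 9 points, brute-force pairwise comparison is shown above. For large n, the divide-and-conquer algorithm (sort by x, recurse on halves, check the dividing strip) achieves O(n log n).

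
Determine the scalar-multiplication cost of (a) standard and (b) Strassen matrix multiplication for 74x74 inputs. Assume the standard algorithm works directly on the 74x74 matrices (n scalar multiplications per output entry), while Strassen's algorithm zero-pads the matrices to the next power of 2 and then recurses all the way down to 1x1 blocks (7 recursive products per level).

Matrix multiplication for 74x74 matrices:

Strassen's algorithm requires power-of-2 dimensions. Pad 74x74 to 128x128 (next power of 2).

Standard algorithm: 74^3 = 405224 multiplications
Strassen's algorithm: 7^(log2(128)) = 7^7 = 823543 multiplications
Difference: 405224 - 823543 = -418319 (Strassen uses MORE here due to padding overhead — for small or just-over-power-of-2 n, padding can outweigh the per-level savings)

Standard: 405224 multiplications (74^3). Strassen: 823543 multiplications (7^7, after padding to 128x128). Strassen reduces 8 recursive multiplications to 7 at each level.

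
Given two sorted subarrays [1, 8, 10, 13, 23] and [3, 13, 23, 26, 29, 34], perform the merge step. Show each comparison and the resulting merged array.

Merging process:

Compare 1 vs 3: take 1 from left. Merged: [1]
Compare 8 vs 3: take 3 from right. Merged: [1, 3]
Compare 8 vs 13: take 8 from left. Merged: [1, 3, 8]
Compare 10 vs 13: take 10 from left. Merged: [1, 3, 8, 10]
Compare 13 vs 13: take 13 from left. Merged: [1, 3, 8, 10, 13]
Compare 23 vs 13: take 13 from right. Merged: [1, 3, 8, 10, 13, 13]
Compare 23 vs 23: take 23 from left. Merged: [1, 3, 8, 10, 13, 13, 23]
Append remaining from right: [23, 26, 29, 34]. Merged: [1, 3, 8, 10, 13, 13, 23, 23, 26, 29, 34]

Final merged array: [1, 3, 8, 10, 13, 13, 23, 23, 26, 29, 34]
Total comparisons: 7

The merged array is [1, 3, 8, 10, 13, 13, 23, 23, 26, 29, 34], requiring 7 comparisons. The merge step runs in O(n) time where n is the total number of elements.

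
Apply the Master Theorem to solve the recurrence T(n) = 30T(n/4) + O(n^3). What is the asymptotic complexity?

Master Theorem for T(n) = 30T(n/4) + O(n^3):

a = 30, b = 4, c = 3
log_b(a) = log_4(30) = 2.4534

Case 3: c = 3 > log_4(30) = 2.4534
T(n) = O(n^3) = O(n^3)

For T(n) = 30T(n/4) + O(n^3): log_4(30) = 2.4534. This is Case 3 of the Master Theorem (c > log_b(a), work dominated by root), giving O(n^3).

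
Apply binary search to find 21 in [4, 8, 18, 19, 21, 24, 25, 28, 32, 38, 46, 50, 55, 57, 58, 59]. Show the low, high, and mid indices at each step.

Binary search for 21 in [4, 8, 18, 19, 21, 24, 25, 28, 32, 38, 46, 50, 55, 57, 58, 59]:

lo=0, hi=15, mid=7, arr[mid]=28 -> 28 > 21, search left half
lo=0, hi=6, mid=3, arr[mid]=19 -> 19 < 21, search right half
lo=4, hi=6, mid=5, arr[mid]=24 -> 24 > 21, search left half
lo=4, hi=4, mid=4, arr[mid]=21 -> Found target at index 4!

Binary search finds 21 at index 4 after 4 comparisons. The search repeatedly halves the search space by comparing with the middle element.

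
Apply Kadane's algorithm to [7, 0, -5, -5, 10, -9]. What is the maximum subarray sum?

Using Kadane's algorithm on [7, 0, -5, -5, 10, -9]:

Scanning through the array:
Position 1 (value 0): max_ending_here = 7, max_so_far = 7
Position 2 (value -5): max_ending_here = 2, max_so_far = 7
Position 3 (value -5): max_ending_here = -3, max_so_far = 7
Position 4 (value 10): max_ending_here = 10, max_so_far = 10
Position 5 (value -9): max_ending_here = 1, max_so_far = 10

Maximum subarray: [10]
Maximum sum: 10

The maximum subarray is [10] with sum 10. This subarray runs from index 4 to index 4.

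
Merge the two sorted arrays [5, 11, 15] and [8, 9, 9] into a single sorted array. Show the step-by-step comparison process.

Merging process:

Compare 5 vs 8: take 5 from left. Merged: [5]
Compare 11 vs 8: take 8 from right. Merged: [5, 8]
Compare 11 vs 9: take 9 from right. Merged: [5, 8, 9]
Compare 11 vs 9: take 9 from right. Merged: [5, 8, 9, 9]
Append remaining from left: [11, 15]. Merged: [5, 8, 9, 9, 11, 15]

Final merged array: [5, 8, 9, 9, 11, 15]
Total comparisons: 4

The merged array is [5, 8, 9, 9, 11, 15], requiring 4 comparisons. The merge step runs in O(n) time where n is the total number of elements.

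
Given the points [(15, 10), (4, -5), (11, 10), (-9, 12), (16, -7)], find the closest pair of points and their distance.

Computing all pairwise distances among 5 points:

d((15, 10), (4, -5)) = 18.6011
d((15, 10), (11, 10)) = 4.0 <-- minimum
d((15, 10), (-9, 12)) = 24.0832
d((15, 10), (16, -7)) = 17.0294
d((4, -5), (11, 10)) = 16.5529
d((4, -5), (-9, 12)) = 21.4009
d((4, -5), (16, -7)) = 12.1655
d((11, 10), (-9, 12)) = 20.0998
d((11, 10), (16, -7)) = 17.72
d((-9, 12), (16, -7)) = 31.4006

Closest pair: (15, 10) and (11, 10) with distance 4.0

The closest pair is (15, 10) and (11, 10) with Euclidean distance 4.0. For 5 points, brute-force pairwise comparison is shown above. For large n, the divide-and-conquer algorithm (sort by x, recurse on halves, check the dividing strip) achieves O(n log n).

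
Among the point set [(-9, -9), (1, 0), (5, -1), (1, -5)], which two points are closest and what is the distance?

Computing all pairwise distances among 4 points:

d((-9, -9), (1, 0)) = 13.4536
d((-9, -9), (5, -1)) = 16.1245
d((-9, -9), (1, -5)) = 10.7703
d((1, 0), (5, -1)) = 4.1231 <-- minimum
d((1, 0), (1, -5)) = 5.0
d((5, -1), (1, -5)) = 5.6569

Closest pair: (1, 0) and (5, -1) with distance 4.1231

The closest pair is (1, 0) and (5, -1) with Euclidean distance 4.1231. For 4 points, brute-force pairwise comparison is shown above. For large n, the divide-and-conquer algorithm (sort by x, recurse on halves, check the dividing strip) achieves O(n log n).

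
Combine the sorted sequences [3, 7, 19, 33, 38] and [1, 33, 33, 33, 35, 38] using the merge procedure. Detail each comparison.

Merging process:

Compare 3 vs 1: take 1 from right. Merged: [1]
Compare 3 vs 33: take 3 from left. Merged: [1, 3]
Compare 7 vs 33: take 7 from left. Merged: [1, 3, 7]
Compare 19 vs 33: take 19 from left. Merged: [1, 3, 7, 19]
Compare 33 vs 33: take 33 from left. Merged: [1, 3, 7, 19, 33]
Compare 38 vs 33: take 33 from right. Merged: [1, 3, 7, 19, 33, 33]
Compare 38 vs 33: take 33 from right. Merged: [1, 3, 7, 19, 33, 33, 33]
Compare 38 vs 33: take 33 from right. Merged: [1, 3, 7, 19, 33, 33, 33, 33]
Compare 38 vs 35: take 35 from right. Merged: [1, 3, 7, 19, 33, 33, 33, 33, 35]
Compare 38 vs 38: take 38 from left. Merged: [1, 3, 7, 19, 33, 33, 33, 33, 35, 38]
Append remaining from right: [38]. Merged: [1, 3, 7, 19, 33, 33, 33, 33, 35, 38, 38]

Final merged array: [1, 3, 7, 19, 33, 33, 33, 33, 35, 38, 38]
Total comparisons: 10

The merged array is [1, 3, 7, 19, 33, 33, 33, 33, 35, 38, 38], requiring 10 comparisons. The merge step runs in O(n) time where n is the total number of elements.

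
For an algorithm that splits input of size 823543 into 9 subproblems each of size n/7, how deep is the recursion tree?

For divide and conquer with division factor 7:

Problem sizes at each level:
Level 0: 823543
Level 1: 117649
Level 2: 16807
Level 3: 2401
Level 4: 343
Level 5: 49
Level 6: 7
Level 7: 1

The root is level 0 and the size-1 base case is level 7 (the tree spans levels 0 through 7, i.e. 8 levels counting the root), so the depth is the number of divisions: log_7(823543) = 7

The recursion tree depth is log_7(823543) = 7. At each level, the problem size is divided by 7, so it takes 7 divisions to reduce to a base case of size 1. The algorithm makes 9 recursive calls at each level.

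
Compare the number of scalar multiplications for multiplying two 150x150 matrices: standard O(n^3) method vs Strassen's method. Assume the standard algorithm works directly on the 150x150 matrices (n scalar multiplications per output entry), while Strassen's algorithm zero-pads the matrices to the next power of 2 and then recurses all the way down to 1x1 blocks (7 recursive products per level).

Matrix multiplication for 150x150 matrices:

Strassen's algorithm requires power-of-2 dimensions. Pad 150x150 to 256x256 (next power of 2).

Standard algorithm: 150^3 = 3375000 multiplications
Strassen's algorithm: 7^(log2(256)) = 7^8 = 5764801 multiplications
Difference: 3375000 - 5764801 = -2389801 (Strassen uses MORE here due to padding overhead — for small or just-over-power-of-2 n, padding can outweigh the per-level savings)

Standard: 3375000 multiplications (150^3). Strassen: 5764801 multiplications (7^8, after padding to 256x256). Strassen reduces 8 recursive multiplications to 7 at each level.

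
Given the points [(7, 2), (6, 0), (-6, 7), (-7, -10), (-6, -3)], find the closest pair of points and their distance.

Computing all pairwise distances among 5 points:

d((7, 2), (6, 0)) = 2.2361 <-- minimum
d((7, 2), (-6, 7)) = 13.9284
d((7, 2), (-7, -10)) = 18.4391
d((7, 2), (-6, -3)) = 13.9284
d((6, 0), (-6, 7)) = 13.8924
d((6, 0), (-7, -10)) = 16.4012
d((6, 0), (-6, -3)) = 12.3693
d((-6, 7), (-7, -10)) = 17.0294
d((-6, 7), (-6, -3)) = 10.0
d((-7, -10), (-6, -3)) = 7.0711

Closest pair: (7, 2) and (6, 0) with distance 2.2361

The closest pair is (7, 2) and (6, 0) with Euclidean distance 2.2361. For 5 points, brute-force pairwise comparison is shown above. For large n, the divide-and-conquer algorithm (sort by x, recurse on halves, check the dividing strip) achieves O(n log n).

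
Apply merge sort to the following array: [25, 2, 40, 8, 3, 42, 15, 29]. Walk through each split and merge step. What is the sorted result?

Merge sort trace:

Split: [25, 2, 40, 8, 3, 42, 15, 29] -> [25, 2, 40, 8] and [3, 42, 15, 29]
  Split: [25, 2, 40, 8] -> [25, 2] and [40, 8]
    Split: [25, 2] -> [25] and [2]
    Merge: [25] + [2] -> [2, 25]
    Split: [40, 8] -> [40] and [8]
    Merge: [40] + [8] -> [8, 40]
  Merge: [2, 25] + [8, 40] -> [2, 8, 25, 40]
  Split: [3, 42, 15, 29] -> [3, 42] and [15, 29]
    Split: [3, 42] -> [3] and [42]
    Merge: [3] + [42] -> [3, 42]
    Split: [15, 29] -> [15] and [29]
    Merge: [15] + [29] -> [15, 29]
  Merge: [3, 42] + [15, 29] -> [3, 15, 29, 42]
Merge: [2, 8, 25, 40] + [3, 15, 29, 42] -> [2, 3, 8, 15, 25, 29, 40, 42]

Final sorted array: [2, 3, 8, 15, 25, 29, 40, 42]

The merge sort proceeds by recursively splitting the array and merging sorted halves.
After all merges, the sorted array is [2, 3, 8, 15, 25, 29, 40, 42].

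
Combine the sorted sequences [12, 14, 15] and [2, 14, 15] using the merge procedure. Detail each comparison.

Merging process:

Compare 12 vs 2: take 2 from right. Merged: [2]
Compare 12 vs 14: take 12 from left. Merged: [2, 12]
Compare 14 vs 14: take 14 from left. Merged: [2, 12, 14]
Compare 15 vs 14: take 14 from right. Merged: [2, 12, 14, 14]
Compare 15 vs 15: take 15 from left. Merged: [2, 12, 14, 14, 15]
Append remaining from right: [15]. Merged: [2, 12, 14, 14, 15, 15]

Final merged array: [2, 12, 14, 14, 15, 15]
Total comparisons: 5

The merged array is [2, 12, 14, 14, 15, 15], requiring 5 comparisons. The merge step runs in O(n) time where n is the total number of elements.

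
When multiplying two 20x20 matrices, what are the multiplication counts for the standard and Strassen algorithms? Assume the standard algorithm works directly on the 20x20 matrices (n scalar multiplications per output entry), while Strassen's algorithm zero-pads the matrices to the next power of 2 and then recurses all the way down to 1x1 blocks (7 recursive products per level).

Matrix multiplication for 20x20 matrices:

Strassen's algorithm requires power-of-2 dimensions. Pad 20x20 to 32x32 (next power of 2).

Standard algorithm: 20^3 = 8000 multiplications
Strassen's algorithm: 7^(log2(32)) = 7^5 = 16807 multiplications
Difference: 8000 - 16807 = -8807 (Strassen uses MORE here due to padding overhead — for small or just-over-power-of-2 n, padding can outweigh the per-level savings)

Standard: 8000 multiplications (20^3). Strassen: 16807 multiplications (7^5, after padding to 32x32). Strassen reduces 8 recursive multiplications to 7 at each level.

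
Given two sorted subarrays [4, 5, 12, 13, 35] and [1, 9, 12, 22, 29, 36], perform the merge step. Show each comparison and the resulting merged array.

Merging process:

Compare 4 vs 1: take 1 from right. Merged: [1]
Compare 4 vs 9: take 4 from left. Merged: [1, 4]
Compare 5 vs 9: take 5 from left. Merged: [1, 4, 5]
Compare 12 vs 9: take 9 from right. Merged: [1, 4, 5, 9]
Compare 12 vs 12: take 12 from left. Merged: [1, 4, 5, 9, 12]
Compare 13 vs 12: take 12 from right. Merged: [1, 4, 5, 9, 12, 12]
Compare 13 vs 22: take 13 from left. Merged: [1, 4, 5, 9, 12, 12, 13]
Compare 35 vs 22: take 22 from right. Merged: [1, 4, 5, 9, 12, 12, 13, 22]
Compare 35 vs 29: take 29 from right. Merged: [1, 4, 5, 9, 12, 12, 13, 22, 29]
Compare 35 vs 36: take 35 from left. Merged: [1, 4, 5, 9, 12, 12, 13, 22, 29, 35]
Append remaining from right: [36]. Merged: [1, 4, 5, 9, 12, 12, 13, 22, 29, 35, 36]

Final merged array: [1, 4, 5, 9, 12, 12, 13, 22, 29, 35, 36]
Total comparisons: 10

The merged array is [1, 4, 5, 9, 12, 12, 13, 22, 29, 35, 36], requiring 10 comparisons. The merge step runs in O(n) time where n is the total number of elements.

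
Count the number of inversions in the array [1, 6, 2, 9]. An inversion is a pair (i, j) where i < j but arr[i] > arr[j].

Finding inversions in [1, 6, 2, 9]:

(1, 2): arr[1]=6 > arr[2]=2

Total inversions: 1

The array has 1 inversion(s): (1,2). Each pair (i,j) satisfies i < j and arr[i] > arr[j].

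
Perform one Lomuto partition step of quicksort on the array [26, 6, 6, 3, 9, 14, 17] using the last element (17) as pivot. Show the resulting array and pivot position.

Lomuto partition with pivot = 17:

Initial array: [26, 6, 6, 3, 9, 14, 17]

arr[0]=26 > 17: no swap
arr[1]=6 <= 17: swap with position 0, array becomes [6, 26, 6, 3, 9, 14, 17]
arr[2]=6 <= 17: swap with position 1, array becomes [6, 6, 26, 3, 9, 14, 17]
arr[3]=3 <= 17: swap with position 2, array becomes [6, 6, 3, 26, 9, 14, 17]
arr[4]=9 <= 17: swap with position 3, array becomes [6, 6, 3, 9, 26, 14, 17]
arr[5]=14 <= 17: swap with position 4, array becomes [6, 6, 3, 9, 14, 26, 17]

Place pivot at position 5: [6, 6, 3, 9, 14, 17, 26]
Pivot position: 5

After partitioning with pivot 17, the array becomes [6, 6, 3, 9, 14, 17, 26]. The pivot is placed at index 5. All elements to the left of the pivot are <= 17, and all elements to the right are > 17.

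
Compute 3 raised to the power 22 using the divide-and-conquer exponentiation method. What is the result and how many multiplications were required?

Computing 3^22 by squaring (build up from 3^1; each line after the first costs one multiplication):

3^1 = 3
3^2 = (3^1)^2 = 3^2 = 9
3^4 = (3^2)^2 = 9^2 = 81
3^5 = 3 * 3^4 = 3 * 81 = 243
3^10 = (3^5)^2 = 243^2 = 59049
3^11 = 3 * 3^10 = 3 * 59049 = 177147
3^22 = (3^11)^2 = 177147^2 = 31381059609

Result: 31381059609
Multiplications needed: 6 (6 lines after 3^1)

3^22 = 31381059609. Using exponentiation by squaring, this requires 6 multiplications. The key idea: if the exponent is even, square the half-power; if odd, multiply by the base once.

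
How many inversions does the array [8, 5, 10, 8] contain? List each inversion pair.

Finding inversions in [8, 5, 10, 8]:

(0, 1): arr[0]=8 > arr[1]=5
(2, 3): arr[2]=10 > arr[3]=8

Total inversions: 2

The array has 2 inversion(s): (0,1), (2,3). Each pair (i,j) satisfies i < j and arr[i] > arr[j].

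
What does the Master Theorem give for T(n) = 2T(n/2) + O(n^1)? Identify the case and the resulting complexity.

Master Theorem for T(n) = 2T(n/2) + O(n^1):

a = 2, b = 2, c = 1
log_b(a) = log_2(2) = 1.0000

Case 2: c = 1 = log_2(2) = 1.0000
T(n) = O(n^1 log n) = O(n log n)

For T(n) = 2T(n/2) + O(n^1): log_2(2) = 1.0000. This is Case 2 of the Master Theorem (c = log_b(a), equal work at all levels), giving O(n log n).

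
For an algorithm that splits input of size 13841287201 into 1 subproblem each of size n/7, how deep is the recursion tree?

For divide and conquer with division factor 7:

Problem sizes at each level:
Level 0: 13841287201
Level 1: 1977326743
Level 2: 282475249
Level 3: 40353607
Level 4: 5764801
Level 5: 823543
Level 6: 117649
Level 7: 16807
Level 8: 2401
Level 9: 343
Level 10: 49
Level 11: 7
Level 12: 1

The root is level 0 and the size-1 base case is level 12 (the tree spans levels 0 through 12, i.e. 13 levels counting the root), so the depth is the number of divisions: log_7(13841287201) = 12

The recursion tree depth is log_7(13841287201) = 12. At each level, the problem size is divided by 7, so it takes 12 divisions to reduce to a base case of size 1. The algorithm makes 1 recursive call at each level.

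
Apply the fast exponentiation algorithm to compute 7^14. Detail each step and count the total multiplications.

Computing 7^14 by squaring (build up from 7^1; each line after the first costs one multiplication):

7^1 = 7
7^2 = (7^1)^2 = 7^2 = 49
7^3 = 7 * 7^2 = 7 * 49 = 343
7^6 = (7^3)^2 = 343^2 = 117649
7^7 = 7 * 7^6 = 7 * 117649 = 823543
7^14 = (7^7)^2 = 823543^2 = 678223072849

Result: 678223072849
Multiplications needed: 5 (5 lines after 7^1)

7^14 = 678223072849. Using exponentiation by squaring, this requires 5 multiplications. The key idea: if the exponent is even, square the half-power; if odd, multiply by the base once.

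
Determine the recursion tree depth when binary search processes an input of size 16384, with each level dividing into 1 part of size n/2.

For divide and conquer with division factor 2:

Problem sizes at each level:
Level 0: 16384
Level 1: 8192
Level 2: 4096
Level 3: 2048
Level 4: 1024
Level 5: 512
Level 6: 256
Level 7: 128
Level 8: 64
Level 9: 32
Level 10: 16
Level 11: 8
Level 12: 4
Level 13: 2
Level 14: 1

The root is level 0 and the size-1 base case is level 14 (the tree spans levels 0 through 14, i.e. 15 levels counting the root), so the depth is the number of divisions: log_2(16384) = 14

The recursion tree depth is log_2(16384) = 14. At each level, the problem size is divided by 2, so it takes 14 divisions to reduce to a base case of size 1. The algorithm makes 1 recursive call at each level.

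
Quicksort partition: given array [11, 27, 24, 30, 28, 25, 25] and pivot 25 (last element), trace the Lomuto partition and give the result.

Lomuto partition with pivot = 25:

Initial array: [11, 27, 24, 30, 28, 25, 25]

arr[0]=11 <= 25: swap with position 0, array becomes [11, 27, 24, 30, 28, 25, 25]
arr[1]=27 > 25: no swap
arr[2]=24 <= 25: swap with position 1, array becomes [11, 24, 27, 30, 28, 25, 25]
arr[3]=30 > 25: no swap
arr[4]=28 > 25: no swap
arr[5]=25 <= 25: swap with position 2, array becomes [11, 24, 25, 30, 28, 27, 25]

Place pivot at position 3: [11, 24, 25, 25, 28, 27, 30]
Pivot position: 3

After partitioning with pivot 25, the array becomes [11, 24, 25, 25, 28, 27, 30]. The pivot is placed at index 3. All elements to the left of the pivot are <= 25, and all elements to the right are > 25.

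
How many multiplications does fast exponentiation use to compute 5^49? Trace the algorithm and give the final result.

Computing 5^49 by squaring (build up from 5^1; each line after the first costs one multiplication):

5^1 = 5
5^2 = (5^1)^2 = 5^2 = 25
5^3 = 5 * 5^2 = 5 * 25 = 125
5^6 = (5^3)^2 = 125^2 = 15625
5^12 = (5^6)^2 = 15625^2 = 244140625
5^24 = (5^12)^2 = 244140625^2 = 59604644775390625
5^48 = (5^24)^2 = 59604644775390625^2 = 3552713678800500929355621337890625
5^49 = 5 * 5^48 = 5 * 3552713678800500929355621337890625 = 17763568394002504646778106689453125

Result: 17763568394002504646778106689453125
Multiplications needed: 7 (7 lines after 5^1)

5^49 = 17763568394002504646778106689453125. Using exponentiation by squaring, this requires 7 multiplications. The key idea: if the exponent is even, square the half-power; if odd, multiply by the base once.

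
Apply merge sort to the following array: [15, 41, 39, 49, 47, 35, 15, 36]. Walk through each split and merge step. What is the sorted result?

Merge sort trace:

Split: [15, 41, 39, 49, 47, 35, 15, 36] -> [15, 41, 39, 49] and [47, 35, 15, 36]
  Split: [15, 41, 39, 49] -> [15, 41] and [39, 49]
    Split: [15, 41] -> [15] and [41]
    Merge: [15] + [41] -> [15, 41]
    Split: [39, 49] -> [39] and [49]
    Merge: [39] + [49] -> [39, 49]
  Merge: [15, 41] + [39, 49] -> [15, 39, 41, 49]
  Split: [47, 35, 15, 36] -> [47, 35] and [15, 36]
    Split: [47, 35] -> [47] and [35]
    Merge: [47] + [35] -> [35, 47]
    Split: [15, 36] -> [15] and [36]
    Merge: [15] + [36] -> [15, 36]
  Merge: [35, 47] + [15, 36] -> [15, 35, 36, 47]
Merge: [15, 39, 41, 49] + [15, 35, 36, 47] -> [15, 15, 35, 36, 39, 41, 47, 49]

Final sorted array: [15, 15, 35, 36, 39, 41, 47, 49]

The merge sort proceeds by recursively splitting the array and merging sorted halves.
After all merges, the sorted array is [15, 15, 35, 36, 39, 41, 47, 49].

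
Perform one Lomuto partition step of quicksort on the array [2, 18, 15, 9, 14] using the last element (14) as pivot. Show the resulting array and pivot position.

Lomuto partition with pivot = 14:

Initial array: [2, 18, 15, 9, 14]

arr[0]=2 <= 14: swap with position 0, array becomes [2, 18, 15, 9, 14]
arr[1]=18 > 14: no swap
arr[2]=15 > 14: no swap
arr[3]=9 <= 14: swap with position 1, array becomes [2, 9, 15, 18, 14]

Place pivot at position 2: [2, 9, 14, 18, 15]
Pivot position: 2

After partitioning with pivot 14, the array becomes [2, 9, 14, 18, 15]. The pivot is placed at index 2. All elements to the left of the pivot are <= 14, and all elements to the right are > 14.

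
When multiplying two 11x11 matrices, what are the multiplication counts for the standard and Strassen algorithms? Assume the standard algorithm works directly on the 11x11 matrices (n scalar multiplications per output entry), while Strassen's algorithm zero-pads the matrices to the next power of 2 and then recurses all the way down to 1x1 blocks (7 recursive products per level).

Matrix multiplication for 11x11 matrices:

Strassen's algorithm requires power-of-2 dimensions. Pad 11x11 to 16x16 (next power of 2).

Standard algorithm: 11^3 = 1331 multiplications
Strassen's algorithm: 7^(log2(16)) = 7^4 = 2401 multiplications
Difference: 1331 - 2401 = -1070 (Strassen uses MORE here due to padding overhead — for small or just-over-power-of-2 n, padding can outweigh the per-level savings)

Standard: 1331 multiplications (11^3). Strassen: 2401 multiplications (7^4, after padding to 16x16). Strassen reduces 8 recursive multiplications to 7 at each level.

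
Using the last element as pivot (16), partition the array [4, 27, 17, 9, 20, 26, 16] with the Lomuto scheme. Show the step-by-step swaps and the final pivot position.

Lomuto partition with pivot = 16:

Initial array: [4, 27, 17, 9, 20, 26, 16]

arr[0]=4 <= 16: swap with position 0, array becomes [4, 27, 17, 9, 20, 26, 16]
arr[1]=27 > 16: no swap
arr[2]=17 > 16: no swap
arr[3]=9 <= 16: swap with position 1, array becomes [4, 9, 17, 27, 20, 26, 16]
arr[4]=20 > 16: no swap
arr[5]=26 > 16: no swap

Place pivot at position 2: [4, 9, 16, 27, 20, 26, 17]
Pivot position: 2

After partitioning with pivot 16, the array becomes [4, 9, 16, 27, 20, 26, 17]. The pivot is placed at index 2. All elements to the left of the pivot are <= 16, and all elements to the right are > 16.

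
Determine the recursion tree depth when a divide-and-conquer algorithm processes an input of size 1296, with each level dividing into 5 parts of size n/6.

For divide and conquer with division factor 6:

Problem sizes at each level:
Level 0: 1296
Level 1: 216
Level 2: 36
Level 3: 6
Level 4: 1

The root is level 0 and the size-1 base case is level 4 (the tree spans levels 0 through 4, i.e. 5 levels counting the root), so the depth is the number of divisions: log_6(1296) = 4

The recursion tree depth is log_6(1296) = 4. At each level, the problem size is divided by 6, so it takes 4 divisions to reduce to a base case of size 1. The algorithm makes 5 recursive calls at each level.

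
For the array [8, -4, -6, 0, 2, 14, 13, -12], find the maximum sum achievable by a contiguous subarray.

Using Kadane's algorithm on [8, -4, -6, 0, 2, 14, 13, -12]:

Scanning through the array:
Position 1 (value -4): max_ending_here = 4, max_so_far = 8
Position 2 (value -6): max_ending_here = -2, max_so_far = 8
Position 3 (value 0): max_ending_here = 0, max_so_far = 8
Position 4 (value 2): max_ending_here = 2, max_so_far = 8
Position 5 (value 14): max_ending_here = 16, max_so_far = 16
Position 6 (value 13): max_ending_here = 29, max_so_far = 29
Position 7 (value -12): max_ending_here = 17, max_so_far = 29

Maximum subarray: [0, 2, 14, 13]
Maximum sum: 29

The maximum subarray is [0, 2, 14, 13] with sum 29. This subarray runs from index 3 to index 6.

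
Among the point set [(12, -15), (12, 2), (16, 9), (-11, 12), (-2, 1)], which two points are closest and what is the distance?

Computing all pairwise distances among 5 points:

d((12, -15), (12, 2)) = 17.0
d((12, -15), (16, 9)) = 24.3311
d((12, -15), (-11, 12)) = 35.4683
d((12, -15), (-2, 1)) = 21.2603
d((12, 2), (16, 9)) = 8.0623 <-- minimum
d((12, 2), (-11, 12)) = 25.0799
d((12, 2), (-2, 1)) = 14.0357
d((16, 9), (-11, 12)) = 27.1662
d((16, 9), (-2, 1)) = 19.6977
d((-11, 12), (-2, 1)) = 14.2127

Closest pair: (12, 2) and (16, 9) with distance 8.0623

The closest pair is (12, 2) and (16, 9) with Euclidean distance 8.0623. For 5 points, brute-force pairwise comparison is shown above. For large n, the divide-and-conquer algorithm (sort by x, recurse on halves, check the dividing strip) achieves O(n log n).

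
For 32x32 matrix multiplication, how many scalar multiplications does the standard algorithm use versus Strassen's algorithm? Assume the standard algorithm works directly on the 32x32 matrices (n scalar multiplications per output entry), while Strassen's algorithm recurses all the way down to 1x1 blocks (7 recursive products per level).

Matrix multiplication for 32x32 matrices:

Standard algorithm: 32^3 = 32768 multiplications
Strassen's algorithm: 7^(log2(32)) = 7^5 = 16807 multiplications
Savings: 32768 - 16807 = 15961 multiplications

Standard: 32768 multiplications (32^3). Strassen: 16807 multiplications (7^5). Strassen reduces 8 recursive multiplications to 7 at each level.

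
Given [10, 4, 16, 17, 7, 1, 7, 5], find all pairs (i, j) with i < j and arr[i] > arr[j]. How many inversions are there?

Finding inversions in [10, 4, 16, 17, 7, 1, 7, 5]:

(0, 1): arr[0]=10 > arr[1]=4
(0, 4): arr[0]=10 > arr[4]=7
(0, 5): arr[0]=10 > arr[5]=1
(0, 6): arr[0]=10 > arr[6]=7
(0, 7): arr[0]=10 > arr[7]=5
(1, 5): arr[1]=4 > arr[5]=1
(2, 4): arr[2]=16 > arr[4]=7
(2, 5): arr[2]=16 > arr[5]=1
(2, 6): arr[2]=16 > arr[6]=7
(2, 7): arr[2]=16 > arr[7]=5
(3, 4): arr[3]=17 > arr[4]=7
(3, 5): arr[3]=17 > arr[5]=1
(3, 6): arr[3]=17 > arr[6]=7
(3, 7): arr[3]=17 > arr[7]=5
(4, 5): arr[4]=7 > arr[5]=1
(4, 7): arr[4]=7 > arr[7]=5
(6, 7): arr[6]=7 > arr[7]=5

Total inversions: 17

The array has 17 inversion(s): (0,1), (0,4), (0,5), (0,6), (0,7), (1,5), (2,4), (2,5), (2,6), (2,7), (3,4), (3,5), (3,6), (3,7), (4,5), (4,7), (6,7). Each pair (i,j) satisfies i < j and arr[i] > arr[j].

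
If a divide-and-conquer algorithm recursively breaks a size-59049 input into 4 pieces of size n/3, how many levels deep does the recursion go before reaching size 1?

For divide and conquer with division factor 3:

Problem sizes at each level:
Level 0: 59049
Level 1: 19683
Level 2: 6561
Level 3: 2187
Level 4: 729
Level 5: 243
Level 6: 81
Level 7: 27
Level 8: 9
Level 9: 3
Level 10: 1

The root is level 0 and the size-1 base case is level 10 (the tree spans levels 0 through 10, i.e. 11 levels counting the root), so the depth is the number of divisions: log_3(59049) = 10

The recursion tree depth is log_3(59049) = 10. At each level, the problem size is divided by 3, so it takes 10 divisions to reduce to a base case of size 1. The algorithm makes 4 recursive calls at each level.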